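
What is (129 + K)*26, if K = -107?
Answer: 572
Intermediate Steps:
(129 + K)*26 = (129 - 107)*26 = 22*26 = 572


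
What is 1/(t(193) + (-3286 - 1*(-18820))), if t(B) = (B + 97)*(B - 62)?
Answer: 1/53524 ≈ 1.8683e-5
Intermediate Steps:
t(B) = (-62 + B)*(97 + B) (t(B) = (97 + B)*(-62 + B) = (-62 + B)*(97 + B))
1/(t(193) + (-3286 - 1*(-18820))) = 1/((-6014 + 193**2 + 35*193) + (-3286 - 1*(-18820))) = 1/((-6014 + 37249 + 6755) + (-3286 + 18820)) = 1/(37990 + 15534) = 1/53524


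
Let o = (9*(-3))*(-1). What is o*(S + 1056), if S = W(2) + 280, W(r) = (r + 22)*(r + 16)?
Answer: 47736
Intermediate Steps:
o = 27 (o = -27*(-1) = 27)
W(r) = (16 + r)*(22 + r) (W(r) = (22 + r)*(16 + r) = (16 + r)*(22 + r))
S = 712 (S = (352 + 2² + 38*2) + 280 = (352 + 4 + 76) + 280 = 432 + 280 = 712)
o*(S + 1056) = 27*(712 + 1056) = 27*1768 = 47736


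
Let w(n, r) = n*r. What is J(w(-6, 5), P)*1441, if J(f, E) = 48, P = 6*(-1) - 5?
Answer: 69168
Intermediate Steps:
P = -11 (P = -6 - 5 = -11)
J(w(-6, 5), P)*1441 = 48*1441 = 69168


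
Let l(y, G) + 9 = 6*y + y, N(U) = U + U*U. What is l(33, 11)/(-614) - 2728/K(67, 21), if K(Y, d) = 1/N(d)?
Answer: -386923263/307 ≈ -1.2603e+6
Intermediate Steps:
N(U) = U + U²
K(Y, d) = 1/(d*(1 + d))
l(y, G) = -9 + 7*y (l(y, G) = -9 + (6*y + y) = -9 + 7*y)
l(33, 11)/(-614) - 2728/K(67, 21) = (-9 + 7*33)/(-614) - 2728/(1/(21*(1 + 21))) = (-9 + 231)*(-1/614) - 2728/((1/21)/22) = 222*(-1/614) - 2728/((1/21)*(1/22)) = -111/307 - 2728/1/462 = -111/307 - 2728*462 = -111/307 - 1260336 = -386923263/307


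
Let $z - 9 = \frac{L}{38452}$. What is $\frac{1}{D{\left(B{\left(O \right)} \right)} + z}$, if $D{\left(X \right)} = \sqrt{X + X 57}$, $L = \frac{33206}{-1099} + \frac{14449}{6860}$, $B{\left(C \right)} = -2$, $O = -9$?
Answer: $\frac{15434502558331040887920}{337848988084316215890329} - \frac{3430168063878829683200 i \sqrt{29}}{337848988084316215890329} \approx 0.045685 - 0.054675 i$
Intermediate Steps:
$L = - \frac{30273387}{1077020}$ ($L = 33206 \left(- \frac{1}{1099}\right) + 14449 \cdot \frac{1}{6860} = - \frac{33206}{1099} + \frac{14449}{6860} = - \frac{30273387}{1077020} \approx -28.108$)
$z = \frac{372691883973}{41413573040}$ ($z = 9 - \frac{30273387}{1077020 \cdot 38452} = 9 - \frac{30273387}{41413573040} = \frac{372691883973}{41413573040} \approx 8.9993$)
$D{\left(X \right)} = \sqrt{58} \sqrt{X}$ ($D{\left(X \right)} = \sqrt{X + 57 X} = \sqrt{58 X} = \sqrt{58} \sqrt{X}$)
$\frac{1}{D{\left(B{\left(O \right)} \right)} + z} = \frac{1}{\sqrt{58} \sqrt{-2} + \frac{372691883973}{41413573040}} = \frac{1}{\sqrt{58} i \sqrt{2} + \frac{372691883973}{41413573040}} = \frac{1}{2 i \sqrt{29} + \frac{372691883973}{41413573040}} = \frac{1}{\frac{372691883973}{41413573040} + 2 i \sqrt{29}}$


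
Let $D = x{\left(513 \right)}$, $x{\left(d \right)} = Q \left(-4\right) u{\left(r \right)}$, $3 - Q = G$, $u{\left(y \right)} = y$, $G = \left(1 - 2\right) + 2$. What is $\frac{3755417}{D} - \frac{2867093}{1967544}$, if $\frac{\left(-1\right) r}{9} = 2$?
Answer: $\frac{102618546173}{3935088} \approx 26078.0$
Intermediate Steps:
$r = -18$ ($r = \left(-9\right) 2 = -18$)
$G = 1$ ($G = -1 + 2 = 1$)
$Q = 2$ ($Q = 3 - 1 = 2$)
$x{\left(d \right)} = 144$ ($x{\left(d \right)} = 2 \left(-4\right) \left(-18\right) = \left(-8\right) \left(-18\right) = 144$)
$D = 144$
$\frac{3755417}{D} - \frac{2867093}{1967544} = \frac{3755417}{144} - \frac{2867093}{1967544} = \frac{102618546173}{3935088}$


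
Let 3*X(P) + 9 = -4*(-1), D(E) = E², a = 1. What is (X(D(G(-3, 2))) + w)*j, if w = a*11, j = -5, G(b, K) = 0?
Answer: -140/3 ≈ -46.667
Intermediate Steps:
w = 11 (w = 1*11 = 11)
X(P) = -5/3 (X(P) = -3 + (-4*(-1))/3 = -3 + (⅓)*4 = -3 + 4/3 = -5/3)
(X(D(G(-3, 2))) + w)*j = (-5/3 + 11)*(-5) = (28/3)*(-5) = -140/3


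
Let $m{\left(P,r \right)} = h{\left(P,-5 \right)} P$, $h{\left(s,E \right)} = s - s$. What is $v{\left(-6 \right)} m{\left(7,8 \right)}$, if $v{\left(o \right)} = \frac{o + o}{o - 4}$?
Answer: $0$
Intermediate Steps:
$h{\left(s,E \right)} = 0$
$m{\left(P,r \right)} = 0$ ($m{\left(P,r \right)} = 0 P = 0$)
$v{\left(o \right)} = \frac{2 o}{-4 + o}$
$v{\left(-6 \right)} m{\left(7,8 \right)} = 2 \left(-6\right) \frac{1}{-4 - 6} \cdot 0 = 2 \left(-6\right) \frac{1}{-10} \cdot 0 = 2 \left(-6\right) \left(- \frac{1}{10}\right) 0 = \frac{6}{5} \cdot 0 = 0$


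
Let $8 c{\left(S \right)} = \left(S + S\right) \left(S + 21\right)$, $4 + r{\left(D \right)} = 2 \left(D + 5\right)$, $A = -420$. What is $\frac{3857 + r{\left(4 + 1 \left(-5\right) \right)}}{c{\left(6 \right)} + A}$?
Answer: $- \frac{234}{23} \approx -10.174$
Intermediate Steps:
$r{\left(D \right)} = 6 + 2 D$ ($r{\left(D \right)} = -4 + 2 \left(D + 5\right) = -4 + 2 \left(5 + D\right) = -4 + \left(10 + 2 D\right) = 6 + 2 D$)
$c{\left(S \right)} = \frac{S \left(21 + S\right)}{4}$ ($c{\left(S \right)} = \frac{\left(S + S\right) \left(S + 21\right)}{8} = \frac{2 S \left(21 + S\right)}{8} = \frac{S \left(21 + S\right)}{4}$)
$\frac{3857 + r{\left(4 + 1 \left(-5\right) \right)}}{c{\left(6 \right)} + A} = \frac{3857 + \left(6 + 2 \left(4 + 1 \left(-5\right)\right)\right)}{\frac{1}{4} \cdot 6 \left(21 + 6\right) - 420} = \frac{3857 + \left(6 + 2 \left(4 - 5\right)\right)}{\frac{1}{4} \cdot 6 \cdot 27 - 420} = \frac{3857 + \left(6 + 2 \left(-1\right)\right)}{\frac{81}{2} - 420} = \frac{3857 + \left(6 - 2\right)}{- \frac{759}{2}} = \left(3857 + 4\right) \left(- \frac{2}{759}\right) = 3861 \left(- \frac{2}{759}\right) = - \frac{234}{23}$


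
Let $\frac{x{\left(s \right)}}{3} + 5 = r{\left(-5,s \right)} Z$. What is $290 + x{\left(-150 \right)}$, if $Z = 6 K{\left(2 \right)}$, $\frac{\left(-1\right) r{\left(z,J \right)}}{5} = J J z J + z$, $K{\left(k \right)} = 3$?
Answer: $-4556248375$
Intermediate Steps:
$r{\left(z,J \right)} = - 5 z - 5 z J^{3}$ ($r{\left(z,J \right)} = - 5 \left(J J z J + z\right) = - 5 \left(J^{2} z J + z\right) = - 5 \left(z J^{2} J + z\right) = - 5 \left(z J^{3} + z\right) = - 5 \left(z + z J^{3}\right) = - 5 z - 5 z J^{3}$)
$Z = 18$ ($Z = 6 \cdot 3 = 18$)
$x{\left(s \right)} = 1335 + 1350 s^{3}$ ($x{\left(s \right)} = -15 + 3 \left(-5\right) \left(-5\right) \left(1 + s^{3}\right) 18 = -15 + 3 \left(25 + 25 s^{3}\right) 18 = -15 + 3 \left(450 + 450 s^{3}\right) = -15 + \left(1350 + 1350 s^{3}\right) = 1335 + 1350 s^{3}$)
$290 + x{\left(-150 \right)} = 290 + \left(1335 + 1350 \left(-150\right)^{3}\right) = 290 + \left(1335 + 1350 \left(-3375000\right)\right) = 290 + \left(1335 - 4556250000\right) = 290 - 4556248665 = -4556248375$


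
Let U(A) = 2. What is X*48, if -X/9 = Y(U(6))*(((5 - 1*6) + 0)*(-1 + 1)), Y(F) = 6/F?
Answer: 0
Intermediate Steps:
X = 0 (X = -9*6/2*((5 - 1*6) + 0)*(-1 + 1) = -9*6*(1/2)*((5 - 6) + 0)*0 = -27*(-1 + 0)*0 = -27*(-1*0) = -27*0 = -9*0 = 0)
X*48 = 0*48 = 0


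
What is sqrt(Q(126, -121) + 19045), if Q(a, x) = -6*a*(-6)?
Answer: sqrt(23581) ≈ 153.56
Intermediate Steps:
Q(a, x) = 36*a
sqrt(Q(126, -121) + 19045) = sqrt(36*126 + 19045) = sqrt(4536 + 19045) = sqrt(23581)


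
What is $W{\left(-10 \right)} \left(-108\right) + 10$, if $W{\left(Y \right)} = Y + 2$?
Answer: $874$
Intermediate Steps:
$W{\left(Y \right)} = 2 + Y$
$W{\left(-10 \right)} \left(-108\right) + 10 = \left(2 - 10\right) \left(-108\right) + 10 = \left(-8\right) \left(-108\right) + 10 = 864 + 10 = 874$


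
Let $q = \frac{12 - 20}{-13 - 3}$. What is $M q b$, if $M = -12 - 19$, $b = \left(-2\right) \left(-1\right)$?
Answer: $-31$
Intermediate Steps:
$q = \frac{1}{2}$ ($q = - \frac{8}{-16} = \left(-8\right) \left(- \frac{1}{16}\right) = \frac{1}{2} \approx 0.5$)
$b = 2$
$M = -31$
$M q b = \left(-31\right) \frac{1}{2} \cdot 2 = \left(- \frac{31}{2}\right) 2 = -31$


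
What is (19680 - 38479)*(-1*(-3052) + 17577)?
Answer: -387804571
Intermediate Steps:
(19680 - 38479)*(-1*(-3052) + 17577) = -18799*(3052 + 17577) = -18799*20629 = -387804571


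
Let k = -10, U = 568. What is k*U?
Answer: -5680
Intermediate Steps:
k*U = -10*568 = -5680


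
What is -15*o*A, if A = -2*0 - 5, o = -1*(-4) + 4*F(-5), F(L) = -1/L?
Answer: 360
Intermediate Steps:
o = 24/5 (o = -1*(-4) + 4*(-1/(-5)) = 4 + 4*(-1*(-1/5)) = 4 + 4*(1/5) = 4 + 4/5 = 24/5 ≈ 4.8000)
A = -5 (A = 0 - 5 = -5)
-15*o*A = -72*(-5) = -15*(-24) = 360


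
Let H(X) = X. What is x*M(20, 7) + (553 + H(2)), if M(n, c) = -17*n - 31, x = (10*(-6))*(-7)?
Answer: -155265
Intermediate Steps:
x = 420 (x = -60*(-7) = 420)
M(n, c) = -31 - 17*n
x*M(20, 7) + (553 + H(2)) = 420*(-31 - 17*20) + (553 + 2) = 420*(-31 - 340) + 555 = 420*(-371) + 555 = -155820 + 555 = -155265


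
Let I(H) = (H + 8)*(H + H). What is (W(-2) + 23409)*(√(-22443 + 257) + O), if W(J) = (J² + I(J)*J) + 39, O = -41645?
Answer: -978657500 + 23500*I*√22186 ≈ -9.7866e+8 + 3.5003e+6*I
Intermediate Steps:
I(H) = 2*H*(8 + H) (I(H) = (8 + H)*(2*H) = 2*H*(8 + H))
W(J) = 39 + J² + 2*J²*(8 + J) (W(J) = (J² + (2*J*(8 + J))*J) + 39 = (J² + 2*J²*(8 + J)) + 39 = 39 + J² + 2*J²*(8 + J))
(W(-2) + 23409)*(√(-22443 + 257) + O) = ((39 + 2*(-2)³ + 17*(-2)²) + 23409)*(√(-22443 + 257) - 41645) = ((39 + 2*(-8) + 17*4) + 23409)*(√(-22186) - 41645) = ((39 - 16 + 68) + 23409)*(I*√22186 - 41645) = (91 + 23409)*(-41645 + I*√22186) = 23500*(-41645 + I*√22186) = -978657500 + 23500*I*√22186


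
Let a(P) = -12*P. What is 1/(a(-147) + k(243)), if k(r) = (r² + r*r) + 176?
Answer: 1/120038 ≈ 8.3307e-6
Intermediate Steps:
k(r) = 176 + 2*r² (k(r) = (r² + r²) + 176 = 2*r² + 176 = 176 + 2*r²)
1/(a(-147) + k(243)) = 1/(-12*(-147) + (176 + 2*243²)) = 1/(1764 + (176 + 2*59049)) = 1/(1764 + (176 + 118098)) = 1/(1764 + 118274) = 1/120038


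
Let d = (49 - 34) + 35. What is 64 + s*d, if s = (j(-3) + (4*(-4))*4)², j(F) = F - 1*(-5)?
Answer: 192264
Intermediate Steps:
j(F) = 5 + F (j(F) = F + 5 = 5 + F)
d = 50 (d = 15 + 35 = 50)
s = 3844 (s = ((5 - 3) + (4*(-4))*4)² = (2 - 16*4)² = (2 - 64)² = (-62)² = 3844)
64 + s*d = 64 + 3844*50 = 64 + 192200 = 192264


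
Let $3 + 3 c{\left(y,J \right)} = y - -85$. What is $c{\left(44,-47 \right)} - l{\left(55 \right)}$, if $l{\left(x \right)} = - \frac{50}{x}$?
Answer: $\frac{472}{11} \approx 42.909$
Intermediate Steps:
$c{\left(y,J \right)} = \frac{82}{3} + \frac{y}{3}$ ($c{\left(y,J \right)} = -1 + \frac{y - -85}{3} = -1 + \frac{y + 85}{3} = -1 + \frac{85 + y}{3} = -1 + \left(\frac{85}{3} + \frac{y}{3}\right) = \frac{82}{3} + \frac{y}{3}$)
$c{\left(44,-47 \right)} - l{\left(55 \right)} = \left(\frac{82}{3} + \frac{1}{3} \cdot 44\right) - - \frac{50}{55} = \left(\frac{82}{3} + \frac{44}{3}\right) - \left(-50\right) \frac{1}{55} = 42 - - \frac{10}{11} = 42 + \frac{10}{11} = \frac{472}{11}$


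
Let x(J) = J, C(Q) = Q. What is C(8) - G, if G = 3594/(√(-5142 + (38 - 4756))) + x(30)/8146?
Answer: 32569/4073 + 1797*I*√2465/2465 ≈ 7.9963 + 36.194*I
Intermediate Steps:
G = 15/4073 - 1797*I*√2465/2465 (G = 3594/(√(-5142 + (38 - 4756))) + 30/8146 = 3594/(√(-5142 - 4718)) + 30*(1/8146) = 3594/(√(-9860)) + 15/4073 = 3594/((2*I*√2465)) + 15/4073 = 3594*(-I*√2465/4930) + 15/4073 = -1797*I*√2465/2465 + 15/4073 = 15/4073 - 1797*I*√2465/2465 ≈ 0.0036828 - 36.194*I)
C(8) - G = 8 - (15/4073 - 1797*I*√2465/2465) = 8 + (-15/4073 + 1797*I*√2465/2465) = 32569/4073 + 1797*I*√2465/2465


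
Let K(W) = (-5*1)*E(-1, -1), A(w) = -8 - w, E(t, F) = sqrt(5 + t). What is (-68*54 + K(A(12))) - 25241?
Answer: -28923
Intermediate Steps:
K(W) = -10 (K(W) = (-5*1)*sqrt(5 - 1) = -5*sqrt(4) = -5*2 = -10)
(-68*54 + K(A(12))) - 25241 = (-68*54 - 10) - 25241 = (-3672 - 10) - 25241 = -3682 - 25241 = -28923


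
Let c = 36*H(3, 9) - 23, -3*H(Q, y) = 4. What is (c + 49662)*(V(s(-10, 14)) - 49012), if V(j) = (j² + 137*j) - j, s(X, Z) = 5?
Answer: -2395592437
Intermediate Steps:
H(Q, y) = -4/3 (H(Q, y) = -⅓*4 = -4/3)
V(j) = j² + 136*j
c = -71 (c = 36*(-4/3) - 23 = -48 - 23 = -71)
(c + 49662)*(V(s(-10, 14)) - 49012) = (-71 + 49662)*(5*(136 + 5) - 49012) = 49591*(5*141 - 49012) = 49591*(705 - 49012) = 49591*(-48307) = -2395592437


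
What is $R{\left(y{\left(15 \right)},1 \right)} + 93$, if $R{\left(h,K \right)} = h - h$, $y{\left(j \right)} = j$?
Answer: $93$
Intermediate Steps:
$R{\left(h,K \right)} = 0$
$R{\left(y{\left(15 \right)},1 \right)} + 93 = 0 + 93 = 93$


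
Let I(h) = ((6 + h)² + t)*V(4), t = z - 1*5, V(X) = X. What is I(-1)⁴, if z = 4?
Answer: 84934656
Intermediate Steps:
t = -1 (t = 4 - 1*5 = 4 - 5 = -1)
I(h) = -4 + 4*(6 + h)² (I(h) = ((6 + h)² - 1)*4 = (-1 + (6 + h)²)*4 = -4 + 4*(6 + h)²)
I(-1)⁴ = (-4 + 4*(6 - 1)²)⁴ = (-4 + 4*5²)⁴ = (-4 + 4*25)⁴ = (-4 + 100)⁴ = 96⁴ = 84934656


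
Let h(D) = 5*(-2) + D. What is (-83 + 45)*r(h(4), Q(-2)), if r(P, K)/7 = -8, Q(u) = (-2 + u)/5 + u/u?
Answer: 2128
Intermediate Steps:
Q(u) = ⅗ + u/5 (Q(u) = (-2 + u)*(⅕) + 1 = (-⅖ + u/5) + 1 = ⅗ + u/5)
h(D) = -10 + D
r(P, K) = -56 (r(P, K) = 7*(-8) = -56)
(-83 + 45)*r(h(4), Q(-2)) = (-83 + 45)*(-56) = -38*(-56) = 2128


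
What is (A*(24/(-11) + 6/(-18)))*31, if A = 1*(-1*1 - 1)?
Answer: 5146/33 ≈ 155.94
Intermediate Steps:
A = -2 (A = 1*(-1 - 1) = 1*(-2) = -2)
(A*(24/(-11) + 6/(-18)))*31 = -2*(24/(-11) + 6/(-18))*31 = -2*(24*(-1/11) + 6*(-1/18))*31 = -2*(-24/11 - ⅓)*31 = -2*(-83/33)*31 = (166/33)*31 = 5146/33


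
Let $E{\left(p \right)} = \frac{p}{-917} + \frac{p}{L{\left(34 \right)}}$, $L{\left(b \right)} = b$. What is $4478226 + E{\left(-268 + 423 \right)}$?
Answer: $\frac{139622267093}{31178} \approx 4.4782 \cdot 10^{6}$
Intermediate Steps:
$E{\left(p \right)} = \frac{883 p}{31178}$ ($E{\left(p \right)} = \frac{p}{-917} + \frac{p}{34} = p \left(- \frac{1}{917}\right) + p \frac{1}{34} = - \frac{p}{917} + \frac{p}{34} = \frac{883 p}{31178}$)
$4478226 + E{\left(-268 + 423 \right)} = 4478226 + \frac{883 \left(-268 + 423\right)}{31178} = 4478226 + \frac{883}{31178} \cdot 155 = 4478226 + \frac{136865}{31178} = \frac{139622267093}{31178}$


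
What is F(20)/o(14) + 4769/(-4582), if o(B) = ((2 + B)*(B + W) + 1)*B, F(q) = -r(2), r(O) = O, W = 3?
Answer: -9118141/8756202 ≈ -1.0413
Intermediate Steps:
F(q) = -2 (F(q) = -1*2 = -2)
o(B) = B*(1 + (2 + B)*(3 + B)) (o(B) = ((2 + B)*(B + 3) + 1)*B = ((2 + B)*(3 + B) + 1)*B = (1 + (2 + B)*(3 + B))*B = B*(1 + (2 + B)*(3 + B)))
F(20)/o(14) + 4769/(-4582) = -2*1/(14*(7 + 14**2 + 5*14)) + 4769/(-4582) = -2*1/(14*(7 + 196 + 70)) + 4769*(-1/4582) = -2/(14*273) - 4769/4582 = -2/3822 - 4769/4582 = -2*1/3822 - 4769/4582 = -1/1911 - 4769/4582 = -9118141/8756202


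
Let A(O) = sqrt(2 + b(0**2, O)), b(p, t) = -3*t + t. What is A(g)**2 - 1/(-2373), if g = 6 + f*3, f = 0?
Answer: -23729/2373 ≈ -9.9996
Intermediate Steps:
b(p, t) = -2*t
g = 6 (g = 6 + 0*3 = 6 + 0 = 6)
A(O) = sqrt(2 - 2*O)
A(g)**2 - 1/(-2373) = (sqrt(2 - 2*6))**2 - 1/(-2373) = (sqrt(2 - 12))**2 - 1*(-1/2373) = (sqrt(-10))**2 + 1/2373 = (I*sqrt(10))**2 + 1/2373 = -10 + 1/2373 = -23729/2373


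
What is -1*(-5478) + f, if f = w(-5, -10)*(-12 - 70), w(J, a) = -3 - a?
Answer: 4904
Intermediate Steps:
f = -574 (f = (-3 - 1*(-10))*(-12 - 70) = (-3 + 10)*(-82) = 7*(-82) = -574)
-1*(-5478) + f = -1*(-5478) - 574 = 5478 - 574 = 4904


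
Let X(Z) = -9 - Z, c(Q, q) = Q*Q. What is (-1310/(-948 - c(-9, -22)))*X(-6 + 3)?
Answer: -2620/343 ≈ -7.6385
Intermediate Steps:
c(Q, q) = Q**2
(-1310/(-948 - c(-9, -22)))*X(-6 + 3) = (-1310/(-948 - 1*(-9)**2))*(-9 - (-6 + 3)) = (-1310/(-948 - 1*81))*(-9 - 1*(-3)) = (-1310/(-948 - 81))*(-9 + 3) = -1310/(-1029)*(-6) = -1310*(-1/1029)*(-6) = (1310/1029)*(-6) = -2620/343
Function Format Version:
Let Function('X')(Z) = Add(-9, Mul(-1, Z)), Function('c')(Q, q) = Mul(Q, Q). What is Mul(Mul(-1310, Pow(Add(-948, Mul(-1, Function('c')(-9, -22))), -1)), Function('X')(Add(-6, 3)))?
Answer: Rational(-2620, 343) ≈ -7.6385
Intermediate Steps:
Function('c')(Q, q) = Pow(Q, 2)
Mul(Mul(-1310, Pow(Add(-948, Mul(-1, Function('c')(-9, -22))), -1)), Function('X')(Add(-6, 3))) = Mul(Mul(-1310, Pow(Add(-948, Mul(-1, Pow(-9, 2))), -1)), Add(-9, Mul(-1, Add(-6, 3)))) = Mul(Mul(-1310, Pow(Add(-948, Mul(-1, 81)), -1)), Add(-9, Mul(-1, -3))) = Mul(Mul(-1310, Pow(Add(-948, -81), -1)), Add(-9, 3)) = Mul(Mul(-1310, Pow(-1029, -1)), -6) = Mul(Mul(-1310, Rational(-1, 1029)), -6) = Mul(Rational(1310, 1029), -6) = Rational(-2620, 343)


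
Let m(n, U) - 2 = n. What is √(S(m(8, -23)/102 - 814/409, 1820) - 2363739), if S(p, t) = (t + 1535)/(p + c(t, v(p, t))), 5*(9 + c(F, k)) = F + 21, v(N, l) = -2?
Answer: 2*I*√820634595562673703201/37265419 ≈ 1537.4*I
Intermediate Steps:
m(n, U) = 2 + n
c(F, k) = -24/5 + F/5 (c(F, k) = -9 + (F + 21)/5 = -9 + (21 + F)/5 = -9 + (21/5 + F/5) = -24/5 + F/5)
S(p, t) = (1535 + t)/(-24/5 + p + t/5) (S(p, t) = (t + 1535)/(p + (-24/5 + t/5)) = (1535 + t)/(-24/5 + p + t/5))
√(S(m(8, -23)/102 - 814/409, 1820) - 2363739) = √(5*(1535 + 1820)/(-24 + 1820 + 5*((2 + 8)/102 - 814/409)) - 2363739) = √(5*3355/(-24 + 1820 + 5*(10*(1/102) - 814*1/409)) - 2363739) = √(5*3355/(-24 + 1820 + 5*(5/51 - 814/409)) - 2363739) = √(5*3355/(-24 + 1820 + 5*(-39469/20859)) - 2363739) = √(5*3355/(-24 + 1820 - 197345/20859) - 2363739) = √(5*3355/(37265419/20859) - 2363739) = √(5*(20859/37265419)*3355 - 2363739) = √(349909725/37265419 - 2363739) = √(-88085374331916/37265419) = 2*I*√820634595562673703201/37265419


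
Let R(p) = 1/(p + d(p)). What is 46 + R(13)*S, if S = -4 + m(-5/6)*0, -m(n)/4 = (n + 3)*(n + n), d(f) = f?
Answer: 596/13 ≈ 45.846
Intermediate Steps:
R(p) = 1/(2*p) (R(p) = 1/(p + p) = 1/(2*p))
m(n) = -8*n*(3 + n) (m(n) = -4*(n + 3)*(n + n) = -4*(3 + n)*2*n = -8*n*(3 + n))
S = -4 (S = -4 - 8*(-5/6)*(3 - 5/6)*0 = -4 - 8*(-5*⅙)*(3 - 5*⅙)*0 = -4 - 8*(-⅚)*(3 - ⅚)*0 = -4 - 8*(-⅚)*13/6*0 = -4 + (130/9)*0 = -4 + 0 = -4)
46 + R(13)*S = 46 + ((½)/13)*(-4) = 46 + ((½)*(1/13))*(-4) = 46 + (1/26)*(-4) = 46 - 2/13 = 596/13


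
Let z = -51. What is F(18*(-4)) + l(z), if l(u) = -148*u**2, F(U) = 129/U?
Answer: -9238795/24 ≈ -3.8495e+5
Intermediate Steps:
F(18*(-4)) + l(z) = 129/((18*(-4))) - 148*(-51)**2 = 129/(-72) - 148*2601 = 129*(-1/72) - 384948 = -43/24 - 384948 = -9238795/24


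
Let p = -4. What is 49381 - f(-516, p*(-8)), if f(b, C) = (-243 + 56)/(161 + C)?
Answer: 9530720/193 ≈ 49382.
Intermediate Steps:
f(b, C) = -187/(161 + C)
49381 - f(-516, p*(-8)) = 49381 - (-187)/(161 - 4*(-8)) = 49381 - (-187)/(161 + 32) = 49381 - (-187)/193 = 49381 - 1*(-187/193) = 49381 + 187/193 = 9530720/193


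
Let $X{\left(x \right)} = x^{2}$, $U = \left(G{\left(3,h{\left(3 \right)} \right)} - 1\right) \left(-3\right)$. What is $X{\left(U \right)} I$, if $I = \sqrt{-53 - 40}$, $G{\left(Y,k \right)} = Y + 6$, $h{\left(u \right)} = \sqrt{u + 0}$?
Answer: $576 i \sqrt{93} \approx 5554.7 i$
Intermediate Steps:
$h{\left(u \right)} = \sqrt{u}$
$G{\left(Y,k \right)} = 6 + Y$
$I = i \sqrt{93}$ ($I = \sqrt{-93} = i \sqrt{93} \approx 9.6436 i$)
$U = -24$ ($U = \left(\left(6 + 3\right) - 1\right) \left(-3\right) = \left(9 - 1\right) \left(-3\right) = 8 \left(-3\right) = -24$)
$X{\left(U \right)} I = \left(-24\right)^{2} i \sqrt{93} = 576 i \sqrt{93}$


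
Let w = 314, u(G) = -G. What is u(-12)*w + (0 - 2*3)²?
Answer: 3804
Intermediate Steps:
u(-12)*w + (0 - 2*3)² = -1*(-12)*314 + (0 - 2*3)² = 12*314 + (0 - 6)² = 3768 + (-6)² = 3768 + 36 = 3804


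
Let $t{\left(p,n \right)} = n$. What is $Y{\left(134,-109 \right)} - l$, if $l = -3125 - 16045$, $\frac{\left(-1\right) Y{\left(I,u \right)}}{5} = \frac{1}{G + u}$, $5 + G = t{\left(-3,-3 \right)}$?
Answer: $\frac{2242895}{117} \approx 19170.0$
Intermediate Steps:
$G = -8$ ($G = -5 - 3 = -8$)
$Y{\left(I,u \right)} = - \frac{5}{-8 + u}$
$l = -19170$ ($l = -3125 - 16045 = -19170$)
$Y{\left(134,-109 \right)} - l = - \frac{5}{-8 - 109} - -19170 = - \frac{5}{-117} + 19170 = \left(-5\right) \left(- \frac{1}{117}\right) + 19170 = \frac{5}{117} + 19170 = \frac{2242895}{117}$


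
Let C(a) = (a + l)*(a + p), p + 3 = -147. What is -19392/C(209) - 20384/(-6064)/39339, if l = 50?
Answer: -289105187558/227831779161 ≈ -1.2689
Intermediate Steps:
p = -150 (p = -3 - 147 = -150)
C(a) = (-150 + a)*(50 + a) (C(a) = (a + 50)*(a - 150) = (50 + a)*(-150 + a) = (-150 + a)*(50 + a))
-19392/C(209) - 20384/(-6064)/39339 = -19392/(-7500 + 209**2 - 100*209) - 20384/(-6064)/39339 = -19392/(-7500 + 43681 - 20900) - 20384*(-1/6064)*(1/39339) = -19392/15281 + (1274/379)*(1/39339) = -19392*1/15281 + 1274/14909481 = -19392/15281 + 1274/14909481 = -289105187558/227831779161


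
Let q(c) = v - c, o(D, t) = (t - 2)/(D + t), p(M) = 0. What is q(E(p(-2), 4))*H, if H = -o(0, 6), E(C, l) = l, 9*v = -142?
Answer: 356/27 ≈ 13.185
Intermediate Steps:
v = -142/9 (v = (⅑)*(-142) = -142/9 ≈ -15.778)
o(D, t) = (-2 + t)/(D + t)
H = -⅔ (H = -(-2 + 6)/(0 + 6) = -4/6 = -1*⅔ = -⅔ ≈ -0.66667)
q(c) = -142/9 - c
q(E(p(-2), 4))*H = (-142/9 - 1*4)*(-⅔) = (-142/9 - 4)*(-⅔) = -178/9*(-⅔) = 356/27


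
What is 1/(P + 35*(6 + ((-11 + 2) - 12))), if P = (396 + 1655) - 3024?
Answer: -1/1498 ≈ -0.00066756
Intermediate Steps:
P = -973 (P = 2051 - 3024 = -973)
1/(P + 35*(6 + ((-11 + 2) - 12))) = 1/(-973 + 35*(6 + ((-11 + 2) - 12))) = 1/(-973 + 35*(6 + (-9 - 12))) = 1/(-973 + 35*(6 - 21)) = 1/(-973 + 35*(-15)) = 1/(-973 - 525) = 1/(-1498) = -1/1498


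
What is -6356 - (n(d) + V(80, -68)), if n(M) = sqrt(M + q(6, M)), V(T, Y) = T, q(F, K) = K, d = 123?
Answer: -6436 - sqrt(246) ≈ -6451.7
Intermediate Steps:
n(M) = sqrt(2)*sqrt(M) (n(M) = sqrt(M + M) = sqrt(2*M) = sqrt(2)*sqrt(M))
-6356 - (n(d) + V(80, -68)) = -6356 - (sqrt(2)*sqrt(123) + 80) = -6356 - (sqrt(246) + 80) = -6356 - (80 + sqrt(246)) = -6356 + (-80 - sqrt(246)) = -6436 - sqrt(246)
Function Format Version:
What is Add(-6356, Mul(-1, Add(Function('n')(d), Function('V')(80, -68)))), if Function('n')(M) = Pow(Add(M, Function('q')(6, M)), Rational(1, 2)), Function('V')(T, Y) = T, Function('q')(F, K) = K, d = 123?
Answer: Add(-6436, Mul(-1, Pow(246, Rational(1, 2)))) ≈ -6451.7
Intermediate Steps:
Function('n')(M) = Mul(Pow(2, Rational(1, 2)), Pow(M, Rational(1, 2))) (Function('n')(M) = Pow(Add(M, M), Rational(1, 2)) = Pow(Mul(2, M), Rational(1, 2)) = Mul(Pow(2, Rational(1, 2)), Pow(M, Rational(1, 2))))
Add(-6356, Mul(-1, Add(Function('n')(d), Function('V')(80, -68)))) = Add(-6356, Mul(-1, Add(Mul(Pow(2, Rational(1, 2)), Pow(123, Rational(1, 2))), 80))) = Add(-6356, Mul(-1, Add(Pow(246, Rational(1, 2)), 80))) = Add(-6356, Mul(-1, Add(80, Pow(246, Rational(1, 2))))) = Add(-6356, Add(-80, Mul(-1, Pow(246, Rational(1, 2))))) = Add(-6436, Mul(-1, Pow(246, Rational(1, 2))))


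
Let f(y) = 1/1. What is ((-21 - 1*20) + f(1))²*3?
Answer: 4800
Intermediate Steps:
f(y) = 1
((-21 - 1*20) + f(1))²*3 = ((-21 - 1*20) + 1)²*3 = ((-21 - 20) + 1)²*3 = (-41 + 1)²*3 = (-40)²*3 = 1600*3 = 4800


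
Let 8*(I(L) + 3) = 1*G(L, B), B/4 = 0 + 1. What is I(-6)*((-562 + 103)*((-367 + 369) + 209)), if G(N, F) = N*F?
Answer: 581094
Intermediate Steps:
B = 4 (B = 4*(0 + 1) = 4*1 = 4)
G(N, F) = F*N
I(L) = -3 + L/2 (I(L) = -3 + (1*(4*L))/8 = -3 + (4*L)/8 = -3 + L/2)
I(-6)*((-562 + 103)*((-367 + 369) + 209)) = (-3 + (½)*(-6))*((-562 + 103)*((-367 + 369) + 209)) = (-3 - 3)*(-459*(2 + 209)) = -(-2754)*211 = -6*(-96849) = 581094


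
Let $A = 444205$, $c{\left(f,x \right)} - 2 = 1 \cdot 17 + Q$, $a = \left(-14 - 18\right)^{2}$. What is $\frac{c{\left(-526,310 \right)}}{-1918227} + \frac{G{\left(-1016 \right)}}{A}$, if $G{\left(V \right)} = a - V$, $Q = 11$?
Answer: $\frac{259990462}{56805734969} \approx 0.0045768$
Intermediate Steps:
$a = 1024$ ($a = \left(-14 - 18\right)^{2} = \left(-32\right)^{2} = 1024$)
$c{\left(f,x \right)} = 30$ ($c{\left(f,x \right)} = 2 + \left(1 \cdot 17 + 11\right) = 2 + \left(17 + 11\right) = 2 + 28 = 30$)
$G{\left(V \right)} = 1024 - V$
$\frac{c{\left(-526,310 \right)}}{-1918227} + \frac{G{\left(-1016 \right)}}{A} = \frac{30}{-1918227} + \frac{1024 - -1016}{444205} = 30 \left(- \frac{1}{1918227}\right) + \left(1024 + 1016\right) \frac{1}{444205} = - \frac{10}{639409} + 2040 \cdot \frac{1}{444205} = - \frac{10}{639409} + \frac{408}{88841} = \frac{259990462}{56805734969}$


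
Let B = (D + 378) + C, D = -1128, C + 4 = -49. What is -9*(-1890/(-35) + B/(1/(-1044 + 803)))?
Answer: -1742193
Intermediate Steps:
C = -53 (C = -4 - 49 = -53)
B = -803 (B = (-1128 + 378) - 53 = -750 - 53 = -803)
-9*(-1890/(-35) + B/(1/(-1044 + 803))) = -9*(-1890/(-35) - 803/(1/(-1044 + 803))) = -9*(-1890*(-1/35) - 803/(1/(-241))) = -9*(54 - 803/(-1/241)) = -9*(54 - 803*(-241)) = -9*(54 + 193523) = -9*193577 = -1742193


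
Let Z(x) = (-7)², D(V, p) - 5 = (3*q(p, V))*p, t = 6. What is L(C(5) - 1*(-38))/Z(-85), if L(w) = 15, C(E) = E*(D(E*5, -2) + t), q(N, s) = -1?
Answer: 15/49 ≈ 0.30612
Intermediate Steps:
D(V, p) = 5 - 3*p (D(V, p) = 5 + (3*(-1))*p = 5 - 3*p)
C(E) = 17*E (C(E) = E*((5 - 3*(-2)) + 6) = E*((5 + 6) + 6) = E*(11 + 6) = E*17 = 17*E)
Z(x) = 49
L(C(5) - 1*(-38))/Z(-85) = 15/49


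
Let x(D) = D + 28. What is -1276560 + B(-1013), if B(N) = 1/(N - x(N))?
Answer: -35743681/28 ≈ -1.2766e+6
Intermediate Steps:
x(D) = 28 + D
B(N) = -1/28 (B(N) = 1/(N - (28 + N)) = 1/(N + (-28 - N)) = 1/(-28) = -1/28)
-1276560 + B(-1013) = -1276560 - 1/28 = -35743681/28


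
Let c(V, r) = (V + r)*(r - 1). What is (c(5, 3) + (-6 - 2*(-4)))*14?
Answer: 252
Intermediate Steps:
c(V, r) = (-1 + r)*(V + r) (c(V, r) = (V + r)*(-1 + r) = (-1 + r)*(V + r))
(c(5, 3) + (-6 - 2*(-4)))*14 = ((3**2 - 1*5 - 1*3 + 5*3) + (-6 - 2*(-4)))*14 = ((9 - 5 - 3 + 15) + (-6 + 8))*14 = (16 + 2)*14 = 18*14 = 252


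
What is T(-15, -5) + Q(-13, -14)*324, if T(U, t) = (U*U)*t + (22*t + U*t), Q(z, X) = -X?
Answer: 3376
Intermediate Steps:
T(U, t) = 22*t + U*t + t*U² (T(U, t) = U²*t + (22*t + U*t) = t*U² + (22*t + U*t) = 22*t + U*t + t*U²)
T(-15, -5) + Q(-13, -14)*324 = -5*(22 - 15 + (-15)²) - 1*(-14)*324 = -5*(22 - 15 + 225) + 14*324 = -5*232 + 4536 = -1160 + 4536 = 3376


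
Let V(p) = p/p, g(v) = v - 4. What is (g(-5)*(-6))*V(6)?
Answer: 54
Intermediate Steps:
g(v) = -4 + v
V(p) = 1
(g(-5)*(-6))*V(6) = ((-4 - 5)*(-6))*1 = -9*(-6)*1 = 54*1 = 54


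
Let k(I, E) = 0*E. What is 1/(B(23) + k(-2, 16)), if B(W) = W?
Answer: 1/23 ≈ 0.043478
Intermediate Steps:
k(I, E) = 0
1/(B(23) + k(-2, 16)) = 1/(23 + 0) = 1/23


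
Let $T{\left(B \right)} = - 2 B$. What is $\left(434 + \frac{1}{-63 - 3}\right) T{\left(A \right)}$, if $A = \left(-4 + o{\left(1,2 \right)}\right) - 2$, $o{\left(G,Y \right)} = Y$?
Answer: $\frac{114572}{33} \approx 3471.9$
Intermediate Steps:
$A = -4$ ($A = \left(-4 + 2\right) - 2 = -2 - 2 = -4$)
$\left(434 + \frac{1}{-63 - 3}\right) T{\left(A \right)} = \left(434 + \frac{1}{-63 - 3}\right) \left(\left(-2\right) \left(-4\right)\right) = \left(434 + \frac{1}{-63 - 3}\right) 8 = \left(434 + \frac{1}{-66}\right) 8 = \left(434 - \frac{1}{66}\right) 8 = \frac{28643}{66} \cdot 8 = \frac{114572}{33}$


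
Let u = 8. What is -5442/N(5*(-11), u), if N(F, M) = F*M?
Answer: 2721/220 ≈ 12.368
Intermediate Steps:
-5442/N(5*(-11), u) = -5442/((5*(-11))*8) = -5442/((-55*8)) = -5442/(-440) = -5442*(-1/440) = 2721/220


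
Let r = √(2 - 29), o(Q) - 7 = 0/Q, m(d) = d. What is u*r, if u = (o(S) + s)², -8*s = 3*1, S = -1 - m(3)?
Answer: 8427*I*√3/64 ≈ 228.06*I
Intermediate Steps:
S = -4 (S = -1 - 1*3 = -1 - 3 = -4)
s = -3/8 ≈ -0.37500
o(Q) = 7 (o(Q) = 7 + 0/Q = 7 + 0 = 7)
r = 3*I*√3 (r = √(-27) = 3*I*√3 ≈ 5.1962*I)
u = 2809/64 (u = (7 - 3/8)² = (53/8)² = 2809/64 ≈ 43.891)
u*r = 2809*(3*I*√3)/64 = 8427*I*√3/64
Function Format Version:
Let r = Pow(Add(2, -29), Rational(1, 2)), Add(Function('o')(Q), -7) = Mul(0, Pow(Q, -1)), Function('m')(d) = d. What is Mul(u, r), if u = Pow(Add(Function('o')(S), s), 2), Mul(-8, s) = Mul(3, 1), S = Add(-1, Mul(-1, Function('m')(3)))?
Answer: Mul(Rational(8427, 64), I, Pow(3, Rational(1, 2))) ≈ Mul(228.06, I)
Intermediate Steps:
S = -4 (S = Add(-1, Mul(-1, 3)) = Add(-1, -3) = -4)
s = Rational(-3, 8) (s = Mul(Rational(-1, 8), Mul(3, 1)) = Mul(Rational(-1, 8), 3) = Rational(-3, 8) ≈ -0.37500)
Function('o')(Q) = 7 (Function('o')(Q) = Add(7, Mul(0, Pow(Q, -1))) = Add(7, 0) = 7)
r = Mul(3, I, Pow(3, Rational(1, 2))) (r = Pow(-27, Rational(1, 2)) = Mul(3, I, Pow(3, Rational(1, 2))) ≈ Mul(5.1962, I))
u = Rational(2809, 64) (u = Pow(Add(7, Rational(-3, 8)), 2) = Pow(Rational(53, 8), 2) = Rational(2809, 64) ≈ 43.891)
Mul(u, r) = Mul(Rational(2809, 64), Mul(3, I, Pow(3, Rational(1, 2)))) = Mul(Rational(8427, 64), I, Pow(3, Rational(1, 2)))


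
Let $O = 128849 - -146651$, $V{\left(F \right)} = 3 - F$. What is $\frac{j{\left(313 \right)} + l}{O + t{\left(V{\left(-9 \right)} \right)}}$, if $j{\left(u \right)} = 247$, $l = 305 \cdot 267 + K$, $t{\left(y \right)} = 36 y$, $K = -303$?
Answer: $\frac{81379}{275932} \approx 0.29492$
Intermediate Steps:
$l = 81132$ ($l = 305 \cdot 267 - 303 = 81435 - 303 = 81132$)
$O = 275500$ ($O = 128849 + 146651 = 275500$)
$\frac{j{\left(313 \right)} + l}{O + t{\left(V{\left(-9 \right)} \right)}} = \frac{247 + 81132}{275500 + 36 \left(3 - -9\right)} = \frac{81379}{275500 + 36 \left(3 + 9\right)} = \frac{81379}{275500 + 36 \cdot 12} = \frac{81379}{275500 + 432} = \frac{81379}{275932}$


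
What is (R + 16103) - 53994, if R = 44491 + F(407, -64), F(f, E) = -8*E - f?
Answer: 6705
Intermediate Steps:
F(f, E) = -f - 8*E
R = 44596 (R = 44491 + (-1*407 - 8*(-64)) = 44491 + (-407 + 512) = 44491 + 105 = 44596)
(R + 16103) - 53994 = (44596 + 16103) - 53994 = 60699 - 53994 = 6705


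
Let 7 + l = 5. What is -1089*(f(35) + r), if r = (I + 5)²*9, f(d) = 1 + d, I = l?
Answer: -127413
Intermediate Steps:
l = -2 (l = -7 + 5 = -2)
I = -2
r = 81 (r = (-2 + 5)²*9 = 3²*9 = 9*9 = 81)
-1089*(f(35) + r) = -1089*((1 + 35) + 81) = -1089*(36 + 81) = -1089*117 = -127413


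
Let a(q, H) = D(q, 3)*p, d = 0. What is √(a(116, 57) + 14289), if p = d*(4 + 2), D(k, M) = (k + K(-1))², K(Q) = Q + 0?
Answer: √14289 ≈ 119.54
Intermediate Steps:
K(Q) = Q
D(k, M) = (-1 + k)² (D(k, M) = (k - 1)² = (-1 + k)²)
p = 0 (p = 0*(4 + 2) = 0*6 = 0)
a(q, H) = 0 (a(q, H) = (-1 + q)²*0 = 0)
√(a(116, 57) + 14289) = √(0 + 14289) = √14289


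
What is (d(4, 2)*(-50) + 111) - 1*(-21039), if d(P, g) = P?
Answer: 20950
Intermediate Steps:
(d(4, 2)*(-50) + 111) - 1*(-21039) = (4*(-50) + 111) - 1*(-21039) = (-200 + 111) + 21039 = -89 + 21039 = 20950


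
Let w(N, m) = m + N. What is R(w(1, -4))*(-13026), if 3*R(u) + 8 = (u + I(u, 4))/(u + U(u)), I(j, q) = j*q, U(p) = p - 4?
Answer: 28223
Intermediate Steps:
w(N, m) = N + m
U(p) = -4 + p
R(u) = -8/3 + 5*u/(3*(-4 + 2*u)) (R(u) = -8/3 + ((u + u*4)/(u + (-4 + u)))/3 = -8/3 + ((u + 4*u)/(-4 + 2*u))/3 = -8/3 + ((5*u)/(-4 + 2*u))/3 = -8/3 + (5*u/(-4 + 2*u))/3 = -8/3 + 5*u/(3*(-4 + 2*u)))
R(w(1, -4))*(-13026) = ((32 - 11*(1 - 4))/(6*(-2 + (1 - 4))))*(-13026) = ((32 - 11*(-3))/(6*(-2 - 3)))*(-13026) = ((⅙)*(32 + 33)/(-5))*(-13026) = ((⅙)*(-⅕)*65)*(-13026) = -13/6*(-13026) = 28223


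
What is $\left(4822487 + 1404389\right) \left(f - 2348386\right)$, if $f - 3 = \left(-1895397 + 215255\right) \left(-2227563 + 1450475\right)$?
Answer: $8129907927565724988$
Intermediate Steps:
$f = 1305618186499$ ($f = 3 + \left(-1895397 + 215255\right) \left(-2227563 + 1450475\right) = 3 - -1305618186496 = 3 + 1305618186496 = 1305618186499$)
$\left(4822487 + 1404389\right) \left(f - 2348386\right) = \left(4822487 + 1404389\right) \left(1305618186499 - 2348386\right) = 6226876 \cdot 1305615838113 = 8129907927565724988$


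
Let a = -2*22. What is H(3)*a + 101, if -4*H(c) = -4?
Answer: 57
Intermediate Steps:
H(c) = 1 (H(c) = -1/4*(-4) = 1)
a = -44
H(3)*a + 101 = 1*(-44) + 101 = -44 + 101 = 57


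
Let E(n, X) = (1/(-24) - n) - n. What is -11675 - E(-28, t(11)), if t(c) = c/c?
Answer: -281543/24 ≈ -11731.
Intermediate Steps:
t(c) = 1
E(n, X) = -1/24 - 2*n (E(n, X) = (-1/24 - n) - n = -1/24 - 2*n)
-11675 - E(-28, t(11)) = -11675 - (-1/24 - 2*(-28)) = -11675 - (-1/24 + 56) = -11675 - 1*1343/24 = -11675 - 1343/24 = -281543/24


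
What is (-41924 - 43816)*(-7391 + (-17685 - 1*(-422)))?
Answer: 2113833960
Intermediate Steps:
(-41924 - 43816)*(-7391 + (-17685 - 1*(-422))) = -85740*(-7391 + (-17685 + 422)) = -85740*(-7391 - 17263) = -85740*(-24654) = 2113833960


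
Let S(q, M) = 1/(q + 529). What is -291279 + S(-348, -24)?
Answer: -52721498/181 ≈ -2.9128e+5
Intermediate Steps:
S(q, M) = 1/(529 + q)
-291279 + S(-348, -24) = -291279 + 1/(529 - 348) = -291279 + 1/181 = -52721498/181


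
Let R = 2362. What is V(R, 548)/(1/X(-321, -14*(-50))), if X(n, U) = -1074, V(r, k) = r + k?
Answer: -3125340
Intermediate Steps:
V(r, k) = k + r
V(R, 548)/(1/X(-321, -14*(-50))) = (548 + 2362)/(1/(-1074)) = 2910/(-1/1074) = 2910*(-1074) = -3125340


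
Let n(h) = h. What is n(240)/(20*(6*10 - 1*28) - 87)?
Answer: 240/553 ≈ 0.43400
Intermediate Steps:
n(240)/(20*(6*10 - 1*28) - 87) = 240/(20*(6*10 - 1*28) - 87) = 240/(20*(60 - 28) - 87) = 240/(20*32 - 87) = 240/(640 - 87) = 240/553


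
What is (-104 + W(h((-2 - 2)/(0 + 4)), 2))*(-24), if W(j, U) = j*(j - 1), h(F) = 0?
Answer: 2496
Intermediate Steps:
W(j, U) = j*(-1 + j)
(-104 + W(h((-2 - 2)/(0 + 4)), 2))*(-24) = (-104 + 0*(-1 + 0))*(-24) = (-104 + 0*(-1))*(-24) = (-104 + 0)*(-24) = -104*(-24) = 2496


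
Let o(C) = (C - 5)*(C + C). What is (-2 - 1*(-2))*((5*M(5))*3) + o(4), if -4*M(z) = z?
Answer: -8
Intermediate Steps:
M(z) = -z/4
o(C) = 2*C*(-5 + C) (o(C) = (-5 + C)*(2*C) = 2*C*(-5 + C))
(-2 - 1*(-2))*((5*M(5))*3) + o(4) = (-2 - 1*(-2))*((5*(-1/4*5))*3) + 2*4*(-5 + 4) = (-2 + 2)*((5*(-5/4))*3) + 2*4*(-1) = 0*(-25/4*3) - 8 = 0*(-75/4) - 8 = 0 - 8 = -8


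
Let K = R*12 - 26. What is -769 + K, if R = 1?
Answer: -783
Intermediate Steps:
K = -14 (K = 1*12 - 26 = 12 - 26 = -14)
-769 + K = -769 - 14 = -783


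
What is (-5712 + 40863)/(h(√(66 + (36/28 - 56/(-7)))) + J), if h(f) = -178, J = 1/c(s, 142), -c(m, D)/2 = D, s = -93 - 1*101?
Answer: -3327628/16851 ≈ -197.47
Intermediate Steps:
s = -194 (s = -93 - 101 = -194)
c(m, D) = -2*D
J = -1/284 (J = 1/(-2*142) = 1/(-284) = -1/284 ≈ -0.0035211)
(-5712 + 40863)/(h(√(66 + (36/28 - 56/(-7)))) + J) = (-5712 + 40863)/(-178 - 1/284) = 35151/(-50553/284) = 35151*(-284/50553) = -3327628/16851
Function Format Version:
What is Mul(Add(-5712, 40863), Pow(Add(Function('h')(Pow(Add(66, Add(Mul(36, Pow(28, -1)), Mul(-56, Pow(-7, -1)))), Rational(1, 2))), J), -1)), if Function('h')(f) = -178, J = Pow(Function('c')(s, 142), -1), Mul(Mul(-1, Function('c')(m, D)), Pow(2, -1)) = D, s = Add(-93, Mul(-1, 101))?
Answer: Rational(-3327628, 16851) ≈ -197.47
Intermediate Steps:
s = -194 (s = Add(-93, -101) = -194)
Function('c')(m, D) = Mul(-2, D)
J = Rational(-1, 284) (J = Pow(Mul(-2, 142), -1) = Pow(-284, -1) = Rational(-1, 284) ≈ -0.0035211)
Mul(Add(-5712, 40863), Pow(Add(Function('h')(Pow(Add(66, Add(Mul(36, Pow(28, -1)), Mul(-56, Pow(-7, -1)))), Rational(1, 2))), J), -1)) = Mul(Add(-5712, 40863), Pow(Add(-178, Rational(-1, 284)), -1)) = Mul(35151, Pow(Rational(-50553, 284), -1)) = Mul(35151, Rational(-284, 50553)) = Rational(-3327628, 16851)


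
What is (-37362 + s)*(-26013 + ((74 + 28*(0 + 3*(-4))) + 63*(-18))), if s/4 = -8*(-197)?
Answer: 851268722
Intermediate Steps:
s = 6304 (s = 4*(-8*(-197)) = 4*1576 = 6304)
(-37362 + s)*(-26013 + ((74 + 28*(0 + 3*(-4))) + 63*(-18))) = (-37362 + 6304)*(-26013 + ((74 + 28*(0 + 3*(-4))) + 63*(-18))) = -31058*(-26013 + ((74 + 28*(0 - 12)) - 1134)) = -31058*(-26013 + ((74 + 28*(-12)) - 1134)) = -31058*(-26013 + ((74 - 336) - 1134)) = -31058*(-26013 + (-262 - 1134)) = -31058*(-26013 - 1396) = -31058*(-27409) = 851268722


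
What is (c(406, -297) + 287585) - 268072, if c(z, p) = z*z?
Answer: 184349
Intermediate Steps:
c(z, p) = z**2
(c(406, -297) + 287585) - 268072 = (406**2 + 287585) - 268072 = (164836 + 287585) - 268072 = 452421 - 268072 = 184349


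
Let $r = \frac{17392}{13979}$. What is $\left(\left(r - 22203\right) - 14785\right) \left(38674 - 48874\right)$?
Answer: $\frac{5273786172000}{13979} \approx 3.7727 \cdot 10^{8}$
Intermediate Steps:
$r = \frac{17392}{13979}$ ($r = 17392 \cdot \frac{1}{13979} = \frac{17392}{13979} \approx 1.2442$)
$\left(\left(r - 22203\right) - 14785\right) \left(38674 - 48874\right) = \left(\left(\frac{17392}{13979} - 22203\right) - 14785\right) \left(38674 - 48874\right) = \left(\left(\frac{17392}{13979} - 22203\right) - 14785\right) \left(-10200\right) = \left(- \frac{310358345}{13979} - 14785\right) \left(-10200\right) = \left(- \frac{517037860}{13979}\right) \left(-10200\right) = \frac{5273786172000}{13979}$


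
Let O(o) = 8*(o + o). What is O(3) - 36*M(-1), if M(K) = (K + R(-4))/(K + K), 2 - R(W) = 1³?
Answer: 48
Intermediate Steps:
R(W) = 1 (R(W) = 2 - 1*1³ = 2 - 1*1 = 2 - 1 = 1)
O(o) = 16*o (O(o) = 8*(2*o) = 16*o)
M(K) = (1 + K)/(2*K) (M(K) = (K + 1)/(K + K) = (1 + K)/((2*K)) = (1 + K)*(1/(2*K)) = (1 + K)/(2*K))
O(3) - 36*M(-1) = 16*3 - 18*(1 - 1)/(-1) = 48 - 18*(-1)*0 = 48 - 36*0 = 48 + 0 = 48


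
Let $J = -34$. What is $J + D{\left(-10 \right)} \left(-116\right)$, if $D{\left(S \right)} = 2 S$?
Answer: $2286$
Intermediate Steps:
$J + D{\left(-10 \right)} \left(-116\right) = -34 + 2 \left(-10\right) \left(-116\right) = -34 - -2320 = -34 + 2320 = 2286$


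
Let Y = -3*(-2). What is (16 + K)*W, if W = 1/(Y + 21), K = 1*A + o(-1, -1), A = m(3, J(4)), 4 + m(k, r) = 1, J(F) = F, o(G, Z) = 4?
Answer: 17/27 ≈ 0.62963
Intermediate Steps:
m(k, r) = -3 (m(k, r) = -4 + 1 = -3)
A = -3
K = 1 (K = 1*(-3) + 4 = -3 + 4 = 1)
Y = 6
W = 1/27 (W = 1/(6 + 21) = 1/27 ≈ 0.037037)
(16 + K)*W = (16 + 1)*(1/27) = 17*(1/27) = 17/27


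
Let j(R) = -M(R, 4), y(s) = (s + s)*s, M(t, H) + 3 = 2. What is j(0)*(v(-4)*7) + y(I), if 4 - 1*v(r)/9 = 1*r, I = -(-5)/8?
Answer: 16153/32 ≈ 504.78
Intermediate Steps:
I = 5/8 (I = -(-5)/8 = -1*(-5/8) = 5/8 ≈ 0.62500)
M(t, H) = -1 (M(t, H) = -3 + 2 = -1)
y(s) = 2*s² (y(s) = (2*s)*s = 2*s²)
v(r) = 36 - 9*r
j(R) = 1 (j(R) = -1*(-1) = 1)
j(0)*(v(-4)*7) + y(I) = 1*((36 - 9*(-4))*7) + 2*(5/8)² = 1*((36 + 36)*7) + 2*(25/64) = 1*(72*7) + 25/32 = 1*504 + 25/32 = 504 + 25/32 = 16153/32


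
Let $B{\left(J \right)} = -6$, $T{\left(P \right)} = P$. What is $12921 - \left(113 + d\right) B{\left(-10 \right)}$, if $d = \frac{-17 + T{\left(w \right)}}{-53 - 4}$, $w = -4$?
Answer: $\frac{258423}{19} \approx 13601.0$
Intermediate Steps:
$d = \frac{7}{19}$ ($d = \frac{-17 - 4}{-53 - 4} = - \frac{21}{-57} = \left(-21\right) \left(- \frac{1}{57}\right) = \frac{7}{19} \approx 0.36842$)
$12921 - \left(113 + d\right) B{\left(-10 \right)} = 12921 - \left(113 + \frac{7}{19}\right) \left(-6\right) = 12921 - \frac{2154}{19} \left(-6\right) = 12921 - - \frac{12924}{19} = 12921 + \frac{12924}{19} = \frac{258423}{19}$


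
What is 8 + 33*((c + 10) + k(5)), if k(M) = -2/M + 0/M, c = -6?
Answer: 634/5 ≈ 126.80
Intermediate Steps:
k(M) = -2/M (k(M) = -2/M + 0 = -2/M)
8 + 33*((c + 10) + k(5)) = 8 + 33*((-6 + 10) - 2/5) = 8 + 33*(4 - 2*1/5) = 8 + 33*(4 - 2/5) = 8 + 33*(18/5) = 8 + 594/5 = 634/5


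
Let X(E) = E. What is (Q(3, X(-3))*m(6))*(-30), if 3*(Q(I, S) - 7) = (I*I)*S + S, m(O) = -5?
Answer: -450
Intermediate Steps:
Q(I, S) = 7 + S/3 + S*I²/3 (Q(I, S) = 7 + ((I*I)*S + S)/3 = 7 + (I²*S + S)/3 = 7 + (S*I² + S)/3 = 7 + (S + S*I²)/3 = 7 + (S/3 + S*I²/3) = 7 + S/3 + S*I²/3)
(Q(3, X(-3))*m(6))*(-30) = ((7 + (⅓)*(-3) + (⅓)*(-3)*3²)*(-5))*(-30) = ((7 - 1 + (⅓)*(-3)*9)*(-5))*(-30) = ((7 - 1 - 9)*(-5))*(-30) = -3*(-5)*(-30) = 15*(-30) = -450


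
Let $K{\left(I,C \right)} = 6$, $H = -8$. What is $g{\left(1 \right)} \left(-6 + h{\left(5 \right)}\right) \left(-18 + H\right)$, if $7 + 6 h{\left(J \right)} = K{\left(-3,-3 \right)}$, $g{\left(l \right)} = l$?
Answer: $\frac{481}{3} \approx 160.33$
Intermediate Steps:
$h{\left(J \right)} = - \frac{1}{6}$ ($h{\left(J \right)} = - \frac{7}{6} + \frac{1}{6} \cdot 6 = - \frac{7}{6} + 1 = - \frac{1}{6}$)
$g{\left(1 \right)} \left(-6 + h{\left(5 \right)}\right) \left(-18 + H\right) = 1 \left(-6 - \frac{1}{6}\right) \left(-18 - 8\right) = 1 \left(\left(- \frac{37}{6}\right) \left(-26\right)\right) = 1 \cdot \frac{481}{3} = \frac{481}{3}$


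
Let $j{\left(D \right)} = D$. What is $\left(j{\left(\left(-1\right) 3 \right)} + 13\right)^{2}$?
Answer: $100$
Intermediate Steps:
$\left(j{\left(\left(-1\right) 3 \right)} + 13\right)^{2} = \left(\left(-1\right) 3 + 13\right)^{2} = \left(-3 + 13\right)^{2} = 10^{2} = 100$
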